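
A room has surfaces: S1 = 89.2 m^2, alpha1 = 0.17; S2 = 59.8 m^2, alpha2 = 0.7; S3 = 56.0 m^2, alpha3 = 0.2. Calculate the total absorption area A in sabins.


Given surfaces:
  Surface 1: 89.2 * 0.17 = 15.164
  Surface 2: 59.8 * 0.7 = 41.86
  Surface 3: 56.0 * 0.2 = 11.2
Formula: A = sum(Si * alpha_i)
A = 15.164 + 41.86 + 11.2
A = 68.22

68.22 sabins


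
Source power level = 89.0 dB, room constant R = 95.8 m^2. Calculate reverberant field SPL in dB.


Given values:
  Lw = 89.0 dB, R = 95.8 m^2
Formula: SPL = Lw + 10 * log10(4 / R)
Compute 4 / R = 4 / 95.8 = 0.041754
Compute 10 * log10(0.041754) = -13.793
SPL = 89.0 + (-13.793) = 75.21

75.21 dB


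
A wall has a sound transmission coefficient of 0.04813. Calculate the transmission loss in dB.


Given values:
  tau = 0.04813
Formula: TL = 10 * log10(1 / tau)
Compute 1 / tau = 1 / 0.04813 = 20.7771
Compute log10(20.7771) = 1.317585
TL = 10 * 1.317585 = 13.18

13.18 dB


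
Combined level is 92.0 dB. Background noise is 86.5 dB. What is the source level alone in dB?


Given values:
  L_total = 92.0 dB, L_bg = 86.5 dB
Formula: L_source = 10 * log10(10^(L_total/10) - 10^(L_bg/10))
Convert to linear:
  10^(92.0/10) = 1584893192.4611
  10^(86.5/10) = 446683592.151
Difference: 1584893192.4611 - 446683592.151 = 1138209600.3101
L_source = 10 * log10(1138209600.3101) = 90.56

90.56 dB


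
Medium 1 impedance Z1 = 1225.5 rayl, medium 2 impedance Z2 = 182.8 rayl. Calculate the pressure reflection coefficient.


Given values:
  Z1 = 1225.5 rayl, Z2 = 182.8 rayl
Formula: R = (Z2 - Z1) / (Z2 + Z1)
Numerator: Z2 - Z1 = 182.8 - 1225.5 = -1042.7
Denominator: Z2 + Z1 = 182.8 + 1225.5 = 1408.3
R = -1042.7 / 1408.3 = -0.7404

-0.7404


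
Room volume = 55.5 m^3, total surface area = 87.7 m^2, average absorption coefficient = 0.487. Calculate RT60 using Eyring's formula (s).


Given values:
  V = 55.5 m^3, S = 87.7 m^2, alpha = 0.487
Formula: RT60 = 0.161 * V / (-S * ln(1 - alpha))
Compute ln(1 - 0.487) = ln(0.513) = -0.667479
Denominator: -87.7 * -0.667479 = 58.5379
Numerator: 0.161 * 55.5 = 8.9355
RT60 = 8.9355 / 58.5379 = 0.153

0.153 s


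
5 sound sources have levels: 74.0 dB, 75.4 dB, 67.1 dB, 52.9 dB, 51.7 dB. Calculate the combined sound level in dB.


Formula: L_total = 10 * log10( sum(10^(Li/10)) )
  Source 1: 10^(74.0/10) = 25118864.3151
  Source 2: 10^(75.4/10) = 34673685.0453
  Source 3: 10^(67.1/10) = 5128613.8399
  Source 4: 10^(52.9/10) = 194984.46
  Source 5: 10^(51.7/10) = 147910.8388
Sum of linear values = 65264058.4991
L_total = 10 * log10(65264058.4991) = 78.15

78.15 dB


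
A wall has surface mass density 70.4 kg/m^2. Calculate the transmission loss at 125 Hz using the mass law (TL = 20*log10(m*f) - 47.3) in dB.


Given values:
  m = 70.4 kg/m^2, f = 125 Hz
Formula: TL = 20 * log10(m * f) - 47.3
Compute m * f = 70.4 * 125 = 8800.0
Compute log10(8800.0) = 3.944483
Compute 20 * 3.944483 = 78.8897
TL = 78.8897 - 47.3 = 31.59

31.59 dB


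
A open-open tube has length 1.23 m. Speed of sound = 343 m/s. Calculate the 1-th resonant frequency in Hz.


Given values:
  Tube type: open-open, L = 1.23 m, c = 343 m/s, n = 1
Formula: f_n = n * c / (2 * L)
Compute 2 * L = 2 * 1.23 = 2.46
f = 1 * 343 / 2.46
f = 139.43

139.43 Hz


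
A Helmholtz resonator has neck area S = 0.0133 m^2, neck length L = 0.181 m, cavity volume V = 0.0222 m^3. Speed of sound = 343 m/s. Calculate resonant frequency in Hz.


Given values:
  S = 0.0133 m^2, L = 0.181 m, V = 0.0222 m^3, c = 343 m/s
Formula: f = (c / (2*pi)) * sqrt(S / (V * L))
Compute V * L = 0.0222 * 0.181 = 0.0040182
Compute S / (V * L) = 0.0133 / 0.0040182 = 3.3099
Compute sqrt(3.3099) = 1.819313
Compute c / (2*pi) = 343 / 6.283185 = 54.590148
f = 54.590148 * 1.819313 = 99.32

99.32 Hz


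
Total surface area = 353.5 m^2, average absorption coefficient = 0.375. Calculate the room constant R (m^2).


Given values:
  S = 353.5 m^2, alpha = 0.375
Formula: R = S * alpha / (1 - alpha)
Numerator: 353.5 * 0.375 = 132.5625
Denominator: 1 - 0.375 = 0.625
R = 132.5625 / 0.625 = 212.1

212.1 m^2


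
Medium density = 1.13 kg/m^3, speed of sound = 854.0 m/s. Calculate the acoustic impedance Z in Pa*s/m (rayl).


Given values:
  rho = 1.13 kg/m^3
  c = 854.0 m/s
Formula: Z = rho * c
Z = 1.13 * 854.0
Z = 965.02

965.02 rayl


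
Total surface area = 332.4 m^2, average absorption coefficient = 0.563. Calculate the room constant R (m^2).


Given values:
  S = 332.4 m^2, alpha = 0.563
Formula: R = S * alpha / (1 - alpha)
Numerator: 332.4 * 0.563 = 187.1412
Denominator: 1 - 0.563 = 0.437
R = 187.1412 / 0.437 = 428.24

428.24 m^2


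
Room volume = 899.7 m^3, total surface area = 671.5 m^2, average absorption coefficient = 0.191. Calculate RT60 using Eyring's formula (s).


Given values:
  V = 899.7 m^3, S = 671.5 m^2, alpha = 0.191
Formula: RT60 = 0.161 * V / (-S * ln(1 - alpha))
Compute ln(1 - 0.191) = ln(0.809) = -0.211956
Denominator: -671.5 * -0.211956 = 142.3285
Numerator: 0.161 * 899.7 = 144.8517
RT60 = 144.8517 / 142.3285 = 1.018

1.018 s


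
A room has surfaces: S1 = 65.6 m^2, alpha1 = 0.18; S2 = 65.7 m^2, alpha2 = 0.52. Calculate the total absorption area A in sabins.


Given surfaces:
  Surface 1: 65.6 * 0.18 = 11.808
  Surface 2: 65.7 * 0.52 = 34.164
Formula: A = sum(Si * alpha_i)
A = 11.808 + 34.164
A = 45.97

45.97 sabins


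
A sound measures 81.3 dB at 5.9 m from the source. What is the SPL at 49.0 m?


Given values:
  SPL1 = 81.3 dB, r1 = 5.9 m, r2 = 49.0 m
Formula: SPL2 = SPL1 - 20 * log10(r2 / r1)
Compute ratio: r2 / r1 = 49.0 / 5.9 = 8.3051
Compute log10: log10(8.3051) = 0.919345
Compute drop: 20 * 0.919345 = 18.3869
SPL2 = 81.3 - 18.3869 = 62.91

62.91 dB


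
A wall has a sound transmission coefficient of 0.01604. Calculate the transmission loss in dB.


Given values:
  tau = 0.01604
Formula: TL = 10 * log10(1 / tau)
Compute 1 / tau = 1 / 0.01604 = 62.3441
Compute log10(62.3441) = 1.794795
TL = 10 * 1.794795 = 17.95

17.95 dB


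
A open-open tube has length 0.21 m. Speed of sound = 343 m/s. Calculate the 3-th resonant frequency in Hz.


Given values:
  Tube type: open-open, L = 0.21 m, c = 343 m/s, n = 3
Formula: f_n = n * c / (2 * L)
Compute 2 * L = 2 * 0.21 = 0.42
f = 3 * 343 / 0.42
f = 2450.0

2450.0 Hz


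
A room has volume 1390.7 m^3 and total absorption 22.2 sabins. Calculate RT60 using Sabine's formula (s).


Given values:
  V = 1390.7 m^3
  A = 22.2 sabins
Formula: RT60 = 0.161 * V / A
Numerator: 0.161 * 1390.7 = 223.9027
RT60 = 223.9027 / 22.2 = 10.086

10.086 s


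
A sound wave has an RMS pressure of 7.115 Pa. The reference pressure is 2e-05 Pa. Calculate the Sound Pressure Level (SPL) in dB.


Given values:
  p = 7.115 Pa
  p_ref = 2e-05 Pa
Formula: SPL = 20 * log10(p / p_ref)
Compute ratio: p / p_ref = 7.115 / 2e-05 = 355750
Compute log10: log10(355750) = 5.551145
Multiply: SPL = 20 * 5.551145 = 111.02

111.02 dB


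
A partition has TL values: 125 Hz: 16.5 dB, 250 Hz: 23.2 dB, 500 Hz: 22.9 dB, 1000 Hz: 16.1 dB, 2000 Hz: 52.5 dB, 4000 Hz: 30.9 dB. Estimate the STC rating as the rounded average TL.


Given TL values at each frequency:
  125 Hz: 16.5 dB
  250 Hz: 23.2 dB
  500 Hz: 22.9 dB
  1000 Hz: 16.1 dB
  2000 Hz: 52.5 dB
  4000 Hz: 30.9 dB
Formula: STC ~ round(average of TL values)
Sum = 16.5 + 23.2 + 22.9 + 16.1 + 52.5 + 30.9 = 162.1
Average = 162.1 / 6 = 27.02
Rounded: 27

27


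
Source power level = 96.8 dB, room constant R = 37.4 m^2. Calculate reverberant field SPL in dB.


Given values:
  Lw = 96.8 dB, R = 37.4 m^2
Formula: SPL = Lw + 10 * log10(4 / R)
Compute 4 / R = 4 / 37.4 = 0.106952
Compute 10 * log10(0.106952) = -9.7081
SPL = 96.8 + (-9.7081) = 87.09

87.09 dB


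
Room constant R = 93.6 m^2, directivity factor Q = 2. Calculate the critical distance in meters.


Given values:
  R = 93.6 m^2, Q = 2
Formula: d_c = 0.141 * sqrt(Q * R)
Compute Q * R = 2 * 93.6 = 187.2
Compute sqrt(187.2) = 13.6821
d_c = 0.141 * 13.6821 = 1.929

1.929 m


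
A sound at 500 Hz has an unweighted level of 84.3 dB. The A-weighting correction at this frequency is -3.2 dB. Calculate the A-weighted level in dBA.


Given values:
  SPL = 84.3 dB
  A-weighting at 500 Hz = -3.2 dB
Formula: L_A = SPL + A_weight
L_A = 84.3 + (-3.2)
L_A = 81.1

81.1 dBA


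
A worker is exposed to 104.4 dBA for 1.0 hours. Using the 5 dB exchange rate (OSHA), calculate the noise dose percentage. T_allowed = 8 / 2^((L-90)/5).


Given values:
  L = 104.4 dBA, T = 1.0 hours
Formula: T_allowed = 8 / 2^((L - 90) / 5)
Compute exponent: (104.4 - 90) / 5 = 2.88
Compute 2^(2.88) = 7.361501
T_allowed = 8 / 7.361501 = 1.086735 hours
Dose = (T / T_allowed) * 100
Dose = (1.0 / 1.086735) * 100 = 92.02

92.02 %


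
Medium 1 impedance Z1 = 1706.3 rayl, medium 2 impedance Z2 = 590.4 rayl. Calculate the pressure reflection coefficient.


Given values:
  Z1 = 1706.3 rayl, Z2 = 590.4 rayl
Formula: R = (Z2 - Z1) / (Z2 + Z1)
Numerator: Z2 - Z1 = 590.4 - 1706.3 = -1115.9
Denominator: Z2 + Z1 = 590.4 + 1706.3 = 2296.7
R = -1115.9 / 2296.7 = -0.4859

-0.4859


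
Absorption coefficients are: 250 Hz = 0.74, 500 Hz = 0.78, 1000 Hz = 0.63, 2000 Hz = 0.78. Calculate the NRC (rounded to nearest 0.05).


Given values:
  a_250 = 0.74, a_500 = 0.78
  a_1000 = 0.63, a_2000 = 0.78
Formula: NRC = (a250 + a500 + a1000 + a2000) / 4
Sum = 0.74 + 0.78 + 0.63 + 0.78 = 2.93
NRC = 2.93 / 4 = 0.7325
Rounded to nearest 0.05: 0.75

0.75


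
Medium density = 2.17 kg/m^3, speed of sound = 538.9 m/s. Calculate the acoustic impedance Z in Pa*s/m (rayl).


Given values:
  rho = 2.17 kg/m^3
  c = 538.9 m/s
Formula: Z = rho * c
Z = 2.17 * 538.9
Z = 1169.41

1169.41 rayl


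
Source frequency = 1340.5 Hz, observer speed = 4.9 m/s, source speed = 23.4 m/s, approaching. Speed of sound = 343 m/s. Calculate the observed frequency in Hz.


Given values:
  f_s = 1340.5 Hz, v_o = 4.9 m/s, v_s = 23.4 m/s
  Direction: approaching
Formula: f_o = f_s * (c + v_o) / (c - v_s)
Numerator: c + v_o = 343 + 4.9 = 347.9
Denominator: c - v_s = 343 - 23.4 = 319.6
f_o = 1340.5 * 347.9 / 319.6 = 1459.2

1459.2 Hz


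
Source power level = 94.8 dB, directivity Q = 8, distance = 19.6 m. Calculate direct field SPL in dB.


Given values:
  Lw = 94.8 dB, Q = 8, r = 19.6 m
Formula: SPL = Lw + 10 * log10(Q / (4 * pi * r^2))
Compute 4 * pi * r^2 = 4 * pi * 19.6^2 = 4827.4969
Compute Q / denom = 8 / 4827.4969 = 0.00165717
Compute 10 * log10(0.00165717) = -27.8063
SPL = 94.8 + (-27.8063) = 66.99

66.99 dB


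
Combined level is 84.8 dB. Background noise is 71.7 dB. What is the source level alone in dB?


Given values:
  L_total = 84.8 dB, L_bg = 71.7 dB
Formula: L_source = 10 * log10(10^(L_total/10) - 10^(L_bg/10))
Convert to linear:
  10^(84.8/10) = 301995172.0402
  10^(71.7/10) = 14791083.8817
Difference: 301995172.0402 - 14791083.8817 = 287204088.1585
L_source = 10 * log10(287204088.1585) = 84.58

84.58 dB


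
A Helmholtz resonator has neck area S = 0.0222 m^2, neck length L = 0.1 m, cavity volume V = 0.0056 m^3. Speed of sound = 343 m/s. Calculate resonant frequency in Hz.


Given values:
  S = 0.0222 m^2, L = 0.1 m, V = 0.0056 m^3, c = 343 m/s
Formula: f = (c / (2*pi)) * sqrt(S / (V * L))
Compute V * L = 0.0056 * 0.1 = 0.00056
Compute S / (V * L) = 0.0222 / 0.00056 = 39.6429
Compute sqrt(39.6429) = 6.296261
Compute c / (2*pi) = 343 / 6.283185 = 54.590148
f = 54.590148 * 6.296261 = 343.71

343.71 Hz


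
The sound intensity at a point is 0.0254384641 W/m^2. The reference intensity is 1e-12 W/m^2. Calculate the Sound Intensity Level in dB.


Given values:
  I = 0.0254384641 W/m^2
  I_ref = 1e-12 W/m^2
Formula: SIL = 10 * log10(I / I_ref)
Compute ratio: I / I_ref = 25438464100
Compute log10: log10(25438464100) = 10.405491
Multiply: SIL = 10 * 10.405491 = 104.05

104.05 dB


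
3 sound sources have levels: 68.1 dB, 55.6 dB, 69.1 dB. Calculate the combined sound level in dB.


Formula: L_total = 10 * log10( sum(10^(Li/10)) )
  Source 1: 10^(68.1/10) = 6456542.2903
  Source 2: 10^(55.6/10) = 363078.0548
  Source 3: 10^(69.1/10) = 8128305.1616
Sum of linear values = 14947925.5067
L_total = 10 * log10(14947925.5067) = 71.75

71.75 dB


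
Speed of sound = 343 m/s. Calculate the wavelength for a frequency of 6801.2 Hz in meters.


Given values:
  c = 343 m/s, f = 6801.2 Hz
Formula: lambda = c / f
lambda = 343 / 6801.2
lambda = 0.0504

0.0504 m


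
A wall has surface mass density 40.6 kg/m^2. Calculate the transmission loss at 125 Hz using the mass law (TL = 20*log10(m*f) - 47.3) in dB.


Given values:
  m = 40.6 kg/m^2, f = 125 Hz
Formula: TL = 20 * log10(m * f) - 47.3
Compute m * f = 40.6 * 125 = 5075.0
Compute log10(5075.0) = 3.705436
Compute 20 * 3.705436 = 74.1087
TL = 74.1087 - 47.3 = 26.81

26.81 dB


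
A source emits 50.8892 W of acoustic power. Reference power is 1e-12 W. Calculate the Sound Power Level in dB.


Given values:
  W = 50.8892 W
  W_ref = 1e-12 W
Formula: SWL = 10 * log10(W / W_ref)
Compute ratio: W / W_ref = 50889200000000
Compute log10: log10(50889200000000) = 13.706626
Multiply: SWL = 10 * 13.706626 = 137.07

137.07 dB


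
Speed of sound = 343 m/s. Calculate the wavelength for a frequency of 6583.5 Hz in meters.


Given values:
  c = 343 m/s, f = 6583.5 Hz
Formula: lambda = c / f
lambda = 343 / 6583.5
lambda = 0.0521

0.0521 m


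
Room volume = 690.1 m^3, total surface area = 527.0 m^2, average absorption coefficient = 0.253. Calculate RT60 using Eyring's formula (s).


Given values:
  V = 690.1 m^3, S = 527.0 m^2, alpha = 0.253
Formula: RT60 = 0.161 * V / (-S * ln(1 - alpha))
Compute ln(1 - 0.253) = ln(0.747) = -0.29169
Denominator: -527.0 * -0.29169 = 153.7206
Numerator: 0.161 * 690.1 = 111.1061
RT60 = 111.1061 / 153.7206 = 0.723

0.723 s


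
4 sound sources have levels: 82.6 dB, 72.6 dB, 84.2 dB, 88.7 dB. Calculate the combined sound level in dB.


Formula: L_total = 10 * log10( sum(10^(Li/10)) )
  Source 1: 10^(82.6/10) = 181970085.861
  Source 2: 10^(72.6/10) = 18197008.5861
  Source 3: 10^(84.2/10) = 263026799.1895
  Source 4: 10^(88.7/10) = 741310241.3009
Sum of linear values = 1204504134.9375
L_total = 10 * log10(1204504134.9375) = 90.81

90.81 dB


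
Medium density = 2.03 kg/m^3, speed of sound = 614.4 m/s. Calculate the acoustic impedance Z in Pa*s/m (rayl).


Given values:
  rho = 2.03 kg/m^3
  c = 614.4 m/s
Formula: Z = rho * c
Z = 2.03 * 614.4
Z = 1247.23

1247.23 rayl


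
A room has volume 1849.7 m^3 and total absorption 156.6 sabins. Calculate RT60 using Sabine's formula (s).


Given values:
  V = 1849.7 m^3
  A = 156.6 sabins
Formula: RT60 = 0.161 * V / A
Numerator: 0.161 * 1849.7 = 297.8017
RT60 = 297.8017 / 156.6 = 1.902

1.902 s


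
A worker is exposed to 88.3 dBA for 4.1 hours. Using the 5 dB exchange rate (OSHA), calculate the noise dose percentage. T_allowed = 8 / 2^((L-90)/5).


Given values:
  L = 88.3 dBA, T = 4.1 hours
Formula: T_allowed = 8 / 2^((L - 90) / 5)
Compute exponent: (88.3 - 90) / 5 = -0.34
Compute 2^(-0.34) = 0.790041
T_allowed = 8 / 0.790041 = 10.126057 hours
Dose = (T / T_allowed) * 100
Dose = (4.1 / 10.126057) * 100 = 40.49

40.49 %


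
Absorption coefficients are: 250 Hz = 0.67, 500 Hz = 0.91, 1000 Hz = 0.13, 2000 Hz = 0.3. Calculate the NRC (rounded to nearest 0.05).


Given values:
  a_250 = 0.67, a_500 = 0.91
  a_1000 = 0.13, a_2000 = 0.3
Formula: NRC = (a250 + a500 + a1000 + a2000) / 4
Sum = 0.67 + 0.91 + 0.13 + 0.3 = 2.01
NRC = 2.01 / 4 = 0.5025
Rounded to nearest 0.05: 0.5

0.5


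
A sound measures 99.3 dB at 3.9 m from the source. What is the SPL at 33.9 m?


Given values:
  SPL1 = 99.3 dB, r1 = 3.9 m, r2 = 33.9 m
Formula: SPL2 = SPL1 - 20 * log10(r2 / r1)
Compute ratio: r2 / r1 = 33.9 / 3.9 = 8.6923
Compute log10: log10(8.6923) = 0.939135
Compute drop: 20 * 0.939135 = 18.7827
SPL2 = 99.3 - 18.7827 = 80.52

80.52 dB


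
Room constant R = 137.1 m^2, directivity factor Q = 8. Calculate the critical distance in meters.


Given values:
  R = 137.1 m^2, Q = 8
Formula: d_c = 0.141 * sqrt(Q * R)
Compute Q * R = 8 * 137.1 = 1096.8
Compute sqrt(1096.8) = 33.118
d_c = 0.141 * 33.118 = 4.67

4.67 m


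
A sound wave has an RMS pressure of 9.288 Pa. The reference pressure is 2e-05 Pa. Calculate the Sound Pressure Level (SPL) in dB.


Given values:
  p = 9.288 Pa
  p_ref = 2e-05 Pa
Formula: SPL = 20 * log10(p / p_ref)
Compute ratio: p / p_ref = 9.288 / 2e-05 = 464400
Compute log10: log10(464400) = 5.666892
Multiply: SPL = 20 * 5.666892 = 113.34

113.34 dB


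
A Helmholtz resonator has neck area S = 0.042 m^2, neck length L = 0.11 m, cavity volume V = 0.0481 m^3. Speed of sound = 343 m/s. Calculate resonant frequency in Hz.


Given values:
  S = 0.042 m^2, L = 0.11 m, V = 0.0481 m^3, c = 343 m/s
Formula: f = (c / (2*pi)) * sqrt(S / (V * L))
Compute V * L = 0.0481 * 0.11 = 0.005291
Compute S / (V * L) = 0.042 / 0.005291 = 7.938
Compute sqrt(7.938) = 2.817446
Compute c / (2*pi) = 343 / 6.283185 = 54.590148
f = 54.590148 * 2.817446 = 153.8

153.8 Hz


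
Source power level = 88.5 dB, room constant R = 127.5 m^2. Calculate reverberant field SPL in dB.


Given values:
  Lw = 88.5 dB, R = 127.5 m^2
Formula: SPL = Lw + 10 * log10(4 / R)
Compute 4 / R = 4 / 127.5 = 0.031373
Compute 10 * log10(0.031373) = -15.0344
SPL = 88.5 + (-15.0344) = 73.47

73.47 dB


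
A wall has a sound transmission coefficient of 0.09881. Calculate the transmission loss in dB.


Given values:
  tau = 0.09881
Formula: TL = 10 * log10(1 / tau)
Compute 1 / tau = 1 / 0.09881 = 10.1204
Compute log10(10.1204) = 1.005198
TL = 10 * 1.005198 = 10.05

10.05 dB


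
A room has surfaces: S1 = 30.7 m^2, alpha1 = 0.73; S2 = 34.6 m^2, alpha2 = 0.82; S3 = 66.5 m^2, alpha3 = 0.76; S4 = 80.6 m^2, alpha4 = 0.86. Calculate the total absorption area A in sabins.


Given surfaces:
  Surface 1: 30.7 * 0.73 = 22.411
  Surface 2: 34.6 * 0.82 = 28.372
  Surface 3: 66.5 * 0.76 = 50.54
  Surface 4: 80.6 * 0.86 = 69.316
Formula: A = sum(Si * alpha_i)
A = 22.411 + 28.372 + 50.54 + 69.316
A = 170.64

170.64 sabins


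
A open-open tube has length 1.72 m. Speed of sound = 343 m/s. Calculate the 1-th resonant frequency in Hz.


Given values:
  Tube type: open-open, L = 1.72 m, c = 343 m/s, n = 1
Formula: f_n = n * c / (2 * L)
Compute 2 * L = 2 * 1.72 = 3.44
f = 1 * 343 / 3.44
f = 99.71

99.71 Hz


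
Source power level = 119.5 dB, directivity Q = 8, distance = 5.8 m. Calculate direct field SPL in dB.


Given values:
  Lw = 119.5 dB, Q = 8, r = 5.8 m
Formula: SPL = Lw + 10 * log10(Q / (4 * pi * r^2))
Compute 4 * pi * r^2 = 4 * pi * 5.8^2 = 422.7327
Compute Q / denom = 8 / 422.7327 = 0.01892449
Compute 10 * log10(0.01892449) = -17.2298
SPL = 119.5 + (-17.2298) = 102.27

102.27 dB


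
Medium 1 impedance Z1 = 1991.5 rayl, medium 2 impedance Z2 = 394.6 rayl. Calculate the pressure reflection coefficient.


Given values:
  Z1 = 1991.5 rayl, Z2 = 394.6 rayl
Formula: R = (Z2 - Z1) / (Z2 + Z1)
Numerator: Z2 - Z1 = 394.6 - 1991.5 = -1596.9
Denominator: Z2 + Z1 = 394.6 + 1991.5 = 2386.1
R = -1596.9 / 2386.1 = -0.6693

-0.6693


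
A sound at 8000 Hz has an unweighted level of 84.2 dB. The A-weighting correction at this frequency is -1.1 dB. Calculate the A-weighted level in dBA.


Given values:
  SPL = 84.2 dB
  A-weighting at 8000 Hz = -1.1 dB
Formula: L_A = SPL + A_weight
L_A = 84.2 + (-1.1)
L_A = 83.1

83.1 dBA


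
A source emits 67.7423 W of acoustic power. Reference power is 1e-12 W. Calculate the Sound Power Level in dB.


Given values:
  W = 67.7423 W
  W_ref = 1e-12 W
Formula: SWL = 10 * log10(W / W_ref)
Compute ratio: W / W_ref = 67742300000000
Compute log10: log10(67742300000000) = 13.83086
Multiply: SWL = 10 * 13.83086 = 138.31

138.31 dB


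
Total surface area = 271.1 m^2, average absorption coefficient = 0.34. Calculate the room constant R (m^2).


Given values:
  S = 271.1 m^2, alpha = 0.34
Formula: R = S * alpha / (1 - alpha)
Numerator: 271.1 * 0.34 = 92.174
Denominator: 1 - 0.34 = 0.66
R = 92.174 / 0.66 = 139.66

139.66 m^2


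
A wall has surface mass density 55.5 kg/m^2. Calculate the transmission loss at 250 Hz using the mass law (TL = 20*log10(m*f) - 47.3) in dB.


Given values:
  m = 55.5 kg/m^2, f = 250 Hz
Formula: TL = 20 * log10(m * f) - 47.3
Compute m * f = 55.5 * 250 = 13875.0
Compute log10(13875.0) = 4.142233
Compute 20 * 4.142233 = 82.8447
TL = 82.8447 - 47.3 = 35.54

35.54 dB


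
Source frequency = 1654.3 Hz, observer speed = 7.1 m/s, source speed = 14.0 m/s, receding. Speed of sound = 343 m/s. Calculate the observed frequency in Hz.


Given values:
  f_s = 1654.3 Hz, v_o = 7.1 m/s, v_s = 14.0 m/s
  Direction: receding
Formula: f_o = f_s * (c - v_o) / (c + v_s)
Numerator: c - v_o = 343 - 7.1 = 335.9
Denominator: c + v_s = 343 + 14.0 = 357.0
f_o = 1654.3 * 335.9 / 357.0 = 1556.52

1556.52 Hz


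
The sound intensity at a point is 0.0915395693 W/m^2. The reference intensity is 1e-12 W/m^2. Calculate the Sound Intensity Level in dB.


Given values:
  I = 0.0915395693 W/m^2
  I_ref = 1e-12 W/m^2
Formula: SIL = 10 * log10(I / I_ref)
Compute ratio: I / I_ref = 91539569300
Compute log10: log10(91539569300) = 10.961609
Multiply: SIL = 10 * 10.961609 = 109.62

109.62 dB


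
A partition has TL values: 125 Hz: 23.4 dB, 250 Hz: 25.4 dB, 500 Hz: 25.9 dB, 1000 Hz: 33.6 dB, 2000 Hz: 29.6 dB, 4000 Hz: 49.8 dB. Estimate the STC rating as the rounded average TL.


Given TL values at each frequency:
  125 Hz: 23.4 dB
  250 Hz: 25.4 dB
  500 Hz: 25.9 dB
  1000 Hz: 33.6 dB
  2000 Hz: 29.6 dB
  4000 Hz: 49.8 dB
Formula: STC ~ round(average of TL values)
Sum = 23.4 + 25.4 + 25.9 + 33.6 + 29.6 + 49.8 = 187.7
Average = 187.7 / 6 = 31.28
Rounded: 31

31


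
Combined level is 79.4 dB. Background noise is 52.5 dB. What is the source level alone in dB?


Given values:
  L_total = 79.4 dB, L_bg = 52.5 dB
Formula: L_source = 10 * log10(10^(L_total/10) - 10^(L_bg/10))
Convert to linear:
  10^(79.4/10) = 87096358.9956
  10^(52.5/10) = 177827.941
Difference: 87096358.9956 - 177827.941 = 86918531.0546
L_source = 10 * log10(86918531.0546) = 79.39

79.39 dB


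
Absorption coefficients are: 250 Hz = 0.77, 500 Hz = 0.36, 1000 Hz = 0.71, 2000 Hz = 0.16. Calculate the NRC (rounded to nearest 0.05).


Given values:
  a_250 = 0.77, a_500 = 0.36
  a_1000 = 0.71, a_2000 = 0.16
Formula: NRC = (a250 + a500 + a1000 + a2000) / 4
Sum = 0.77 + 0.36 + 0.71 + 0.16 = 2.0
NRC = 2.0 / 4 = 0.5
Rounded to nearest 0.05: 0.5

0.5


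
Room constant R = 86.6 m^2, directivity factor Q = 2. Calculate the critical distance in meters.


Given values:
  R = 86.6 m^2, Q = 2
Formula: d_c = 0.141 * sqrt(Q * R)
Compute Q * R = 2 * 86.6 = 173.2
Compute sqrt(173.2) = 13.1605
d_c = 0.141 * 13.1605 = 1.856

1.856 m


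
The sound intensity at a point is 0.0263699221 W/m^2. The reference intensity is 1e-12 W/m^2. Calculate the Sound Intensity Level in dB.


Given values:
  I = 0.0263699221 W/m^2
  I_ref = 1e-12 W/m^2
Formula: SIL = 10 * log10(I / I_ref)
Compute ratio: I / I_ref = 26369922100
Compute log10: log10(26369922100) = 10.421109
Multiply: SIL = 10 * 10.421109 = 104.21

104.21 dB


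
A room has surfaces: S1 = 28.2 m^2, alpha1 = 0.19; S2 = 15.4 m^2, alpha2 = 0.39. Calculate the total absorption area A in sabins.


Given surfaces:
  Surface 1: 28.2 * 0.19 = 5.358
  Surface 2: 15.4 * 0.39 = 6.006
Formula: A = sum(Si * alpha_i)
A = 5.358 + 6.006
A = 11.36

11.36 sabins


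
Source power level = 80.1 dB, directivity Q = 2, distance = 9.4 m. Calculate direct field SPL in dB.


Given values:
  Lw = 80.1 dB, Q = 2, r = 9.4 m
Formula: SPL = Lw + 10 * log10(Q / (4 * pi * r^2))
Compute 4 * pi * r^2 = 4 * pi * 9.4^2 = 1110.3645
Compute Q / denom = 2 / 1110.3645 = 0.00180121
Compute 10 * log10(0.00180121) = -27.4444
SPL = 80.1 + (-27.4444) = 52.66

52.66 dB


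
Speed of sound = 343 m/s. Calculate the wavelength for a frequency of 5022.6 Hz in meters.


Given values:
  c = 343 m/s, f = 5022.6 Hz
Formula: lambda = c / f
lambda = 343 / 5022.6
lambda = 0.0683

0.0683 m


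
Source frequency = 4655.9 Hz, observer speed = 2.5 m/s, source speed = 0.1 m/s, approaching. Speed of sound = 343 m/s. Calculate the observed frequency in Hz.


Given values:
  f_s = 4655.9 Hz, v_o = 2.5 m/s, v_s = 0.1 m/s
  Direction: approaching
Formula: f_o = f_s * (c + v_o) / (c - v_s)
Numerator: c + v_o = 343 + 2.5 = 345.5
Denominator: c - v_s = 343 - 0.1 = 342.9
f_o = 4655.9 * 345.5 / 342.9 = 4691.2

4691.2 Hz


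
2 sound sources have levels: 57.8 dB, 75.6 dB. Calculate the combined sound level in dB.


Formula: L_total = 10 * log10( sum(10^(Li/10)) )
  Source 1: 10^(57.8/10) = 602559.5861
  Source 2: 10^(75.6/10) = 36307805.477
Sum of linear values = 36910365.0631
L_total = 10 * log10(36910365.0631) = 75.67

75.67 dB


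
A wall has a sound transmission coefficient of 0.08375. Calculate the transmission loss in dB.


Given values:
  tau = 0.08375
Formula: TL = 10 * log10(1 / tau)
Compute 1 / tau = 1 / 0.08375 = 11.9403
Compute log10(11.9403) = 1.077015
TL = 10 * 1.077015 = 10.77

10.77 dB


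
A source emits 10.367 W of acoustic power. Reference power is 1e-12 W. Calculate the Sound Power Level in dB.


Given values:
  W = 10.367 W
  W_ref = 1e-12 W
Formula: SWL = 10 * log10(W / W_ref)
Compute ratio: W / W_ref = 10367000000000
Compute log10: log10(10367000000000) = 13.015653
Multiply: SWL = 10 * 13.015653 = 130.16

130.16 dB


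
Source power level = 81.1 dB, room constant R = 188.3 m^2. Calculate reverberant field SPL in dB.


Given values:
  Lw = 81.1 dB, R = 188.3 m^2
Formula: SPL = Lw + 10 * log10(4 / R)
Compute 4 / R = 4 / 188.3 = 0.021243
Compute 10 * log10(0.021243) = -16.7278
SPL = 81.1 + (-16.7278) = 64.37

64.37 dB


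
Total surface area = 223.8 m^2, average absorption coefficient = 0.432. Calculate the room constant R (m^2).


Given values:
  S = 223.8 m^2, alpha = 0.432
Formula: R = S * alpha / (1 - alpha)
Numerator: 223.8 * 0.432 = 96.6816
Denominator: 1 - 0.432 = 0.568
R = 96.6816 / 0.568 = 170.21

170.21 m^2


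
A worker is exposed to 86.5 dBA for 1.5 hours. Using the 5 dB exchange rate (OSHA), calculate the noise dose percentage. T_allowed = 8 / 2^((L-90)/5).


Given values:
  L = 86.5 dBA, T = 1.5 hours
Formula: T_allowed = 8 / 2^((L - 90) / 5)
Compute exponent: (86.5 - 90) / 5 = -0.7
Compute 2^(-0.7) = 0.615572
T_allowed = 8 / 0.615572 = 12.996043 hours
Dose = (T / T_allowed) * 100
Dose = (1.5 / 12.996043) * 100 = 11.54

11.54 %


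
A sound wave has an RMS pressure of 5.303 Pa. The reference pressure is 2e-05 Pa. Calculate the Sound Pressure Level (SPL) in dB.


Given values:
  p = 5.303 Pa
  p_ref = 2e-05 Pa
Formula: SPL = 20 * log10(p / p_ref)
Compute ratio: p / p_ref = 5.303 / 2e-05 = 265150
Compute log10: log10(265150) = 5.423492
Multiply: SPL = 20 * 5.423492 = 108.47

108.47 dB


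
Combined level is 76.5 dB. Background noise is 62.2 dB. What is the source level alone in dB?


Given values:
  L_total = 76.5 dB, L_bg = 62.2 dB
Formula: L_source = 10 * log10(10^(L_total/10) - 10^(L_bg/10))
Convert to linear:
  10^(76.5/10) = 44668359.2151
  10^(62.2/10) = 1659586.9074
Difference: 44668359.2151 - 1659586.9074 = 43008772.3077
L_source = 10 * log10(43008772.3077) = 76.34

76.34 dB


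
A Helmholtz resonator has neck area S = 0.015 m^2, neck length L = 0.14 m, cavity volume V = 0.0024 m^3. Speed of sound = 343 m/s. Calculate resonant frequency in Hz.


Given values:
  S = 0.015 m^2, L = 0.14 m, V = 0.0024 m^3, c = 343 m/s
Formula: f = (c / (2*pi)) * sqrt(S / (V * L))
Compute V * L = 0.0024 * 0.14 = 0.000336
Compute S / (V * L) = 0.015 / 0.000336 = 44.6429
Compute sqrt(44.6429) = 6.681534
Compute c / (2*pi) = 343 / 6.283185 = 54.590148
f = 54.590148 * 6.681534 = 364.75

364.75 Hz


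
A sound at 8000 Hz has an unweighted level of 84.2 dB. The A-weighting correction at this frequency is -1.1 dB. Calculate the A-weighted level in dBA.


Given values:
  SPL = 84.2 dB
  A-weighting at 8000 Hz = -1.1 dB
Formula: L_A = SPL + A_weight
L_A = 84.2 + (-1.1)
L_A = 83.1

83.1 dBA


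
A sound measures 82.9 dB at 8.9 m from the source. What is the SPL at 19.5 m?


Given values:
  SPL1 = 82.9 dB, r1 = 8.9 m, r2 = 19.5 m
Formula: SPL2 = SPL1 - 20 * log10(r2 / r1)
Compute ratio: r2 / r1 = 19.5 / 8.9 = 2.191
Compute log10: log10(2.191) = 0.340642
Compute drop: 20 * 0.340642 = 6.8128
SPL2 = 82.9 - 6.8128 = 76.09

76.09 dB


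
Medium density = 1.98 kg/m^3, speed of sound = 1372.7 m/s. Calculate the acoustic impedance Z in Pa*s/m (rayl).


Given values:
  rho = 1.98 kg/m^3
  c = 1372.7 m/s
Formula: Z = rho * c
Z = 1.98 * 1372.7
Z = 2717.95

2717.95 rayl


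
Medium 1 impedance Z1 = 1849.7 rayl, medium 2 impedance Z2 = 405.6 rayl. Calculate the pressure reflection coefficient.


Given values:
  Z1 = 1849.7 rayl, Z2 = 405.6 rayl
Formula: R = (Z2 - Z1) / (Z2 + Z1)
Numerator: Z2 - Z1 = 405.6 - 1849.7 = -1444.1
Denominator: Z2 + Z1 = 405.6 + 1849.7 = 2255.3
R = -1444.1 / 2255.3 = -0.6403

-0.6403


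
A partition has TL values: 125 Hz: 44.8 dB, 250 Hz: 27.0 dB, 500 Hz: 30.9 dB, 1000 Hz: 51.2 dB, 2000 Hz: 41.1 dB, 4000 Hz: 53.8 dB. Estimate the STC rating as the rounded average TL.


Given TL values at each frequency:
  125 Hz: 44.8 dB
  250 Hz: 27.0 dB
  500 Hz: 30.9 dB
  1000 Hz: 51.2 dB
  2000 Hz: 41.1 dB
  4000 Hz: 53.8 dB
Formula: STC ~ round(average of TL values)
Sum = 44.8 + 27.0 + 30.9 + 51.2 + 41.1 + 53.8 = 248.8
Average = 248.8 / 6 = 41.47
Rounded: 41

41


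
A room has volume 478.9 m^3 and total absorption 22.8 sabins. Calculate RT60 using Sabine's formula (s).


Given values:
  V = 478.9 m^3
  A = 22.8 sabins
Formula: RT60 = 0.161 * V / A
Numerator: 0.161 * 478.9 = 77.1029
RT60 = 77.1029 / 22.8 = 3.382

3.382 s


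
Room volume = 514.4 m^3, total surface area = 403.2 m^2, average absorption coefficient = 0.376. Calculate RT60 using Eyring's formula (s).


Given values:
  V = 514.4 m^3, S = 403.2 m^2, alpha = 0.376
Formula: RT60 = 0.161 * V / (-S * ln(1 - alpha))
Compute ln(1 - 0.376) = ln(0.624) = -0.471605
Denominator: -403.2 * -0.471605 = 190.1511
Numerator: 0.161 * 514.4 = 82.8184
RT60 = 82.8184 / 190.1511 = 0.436

0.436 s


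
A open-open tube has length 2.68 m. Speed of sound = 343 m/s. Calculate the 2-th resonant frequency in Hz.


Given values:
  Tube type: open-open, L = 2.68 m, c = 343 m/s, n = 2
Formula: f_n = n * c / (2 * L)
Compute 2 * L = 2 * 2.68 = 5.36
f = 2 * 343 / 5.36
f = 127.99

127.99 Hz


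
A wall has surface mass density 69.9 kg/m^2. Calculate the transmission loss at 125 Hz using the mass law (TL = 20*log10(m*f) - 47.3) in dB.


Given values:
  m = 69.9 kg/m^2, f = 125 Hz
Formula: TL = 20 * log10(m * f) - 47.3
Compute m * f = 69.9 * 125 = 8737.5
Compute log10(8737.5) = 3.941387
Compute 20 * 3.941387 = 78.8277
TL = 78.8277 - 47.3 = 31.53

31.53 dB


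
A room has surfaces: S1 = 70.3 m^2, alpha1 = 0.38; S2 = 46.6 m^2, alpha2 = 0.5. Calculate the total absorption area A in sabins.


Given surfaces:
  Surface 1: 70.3 * 0.38 = 26.714
  Surface 2: 46.6 * 0.5 = 23.3
Formula: A = sum(Si * alpha_i)
A = 26.714 + 23.3
A = 50.01

50.01 sabins


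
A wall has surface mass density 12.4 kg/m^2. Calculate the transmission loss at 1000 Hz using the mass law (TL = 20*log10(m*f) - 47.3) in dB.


Given values:
  m = 12.4 kg/m^2, f = 1000 Hz
Formula: TL = 20 * log10(m * f) - 47.3
Compute m * f = 12.4 * 1000 = 12400.0
Compute log10(12400.0) = 4.093422
Compute 20 * 4.093422 = 81.8684
TL = 81.8684 - 47.3 = 34.57

34.57 dB


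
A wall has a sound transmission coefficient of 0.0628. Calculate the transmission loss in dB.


Given values:
  tau = 0.0628
Formula: TL = 10 * log10(1 / tau)
Compute 1 / tau = 1 / 0.0628 = 15.9236
Compute log10(15.9236) = 1.202041
TL = 10 * 1.202041 = 12.02

12.02 dB


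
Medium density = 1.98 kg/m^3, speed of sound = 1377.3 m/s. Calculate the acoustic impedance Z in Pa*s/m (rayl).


Given values:
  rho = 1.98 kg/m^3
  c = 1377.3 m/s
Formula: Z = rho * c
Z = 1.98 * 1377.3
Z = 2727.05

2727.05 rayl


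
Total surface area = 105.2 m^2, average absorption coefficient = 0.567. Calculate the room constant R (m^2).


Given values:
  S = 105.2 m^2, alpha = 0.567
Formula: R = S * alpha / (1 - alpha)
Numerator: 105.2 * 0.567 = 59.6484
Denominator: 1 - 0.567 = 0.433
R = 59.6484 / 0.433 = 137.76

137.76 m^2


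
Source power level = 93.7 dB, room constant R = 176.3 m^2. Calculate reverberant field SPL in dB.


Given values:
  Lw = 93.7 dB, R = 176.3 m^2
Formula: SPL = Lw + 10 * log10(4 / R)
Compute 4 / R = 4 / 176.3 = 0.022689
Compute 10 * log10(0.022689) = -16.4418
SPL = 93.7 + (-16.4418) = 77.26

77.26 dB


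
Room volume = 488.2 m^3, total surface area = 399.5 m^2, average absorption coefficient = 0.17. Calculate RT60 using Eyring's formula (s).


Given values:
  V = 488.2 m^3, S = 399.5 m^2, alpha = 0.17
Formula: RT60 = 0.161 * V / (-S * ln(1 - alpha))
Compute ln(1 - 0.17) = ln(0.83) = -0.18633
Denominator: -399.5 * -0.18633 = 74.4388
Numerator: 0.161 * 488.2 = 78.6002
RT60 = 78.6002 / 74.4388 = 1.056

1.056 s


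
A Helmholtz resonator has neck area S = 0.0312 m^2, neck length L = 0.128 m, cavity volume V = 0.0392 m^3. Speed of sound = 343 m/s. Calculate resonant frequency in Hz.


Given values:
  S = 0.0312 m^2, L = 0.128 m, V = 0.0392 m^3, c = 343 m/s
Formula: f = (c / (2*pi)) * sqrt(S / (V * L))
Compute V * L = 0.0392 * 0.128 = 0.0050176
Compute S / (V * L) = 0.0312 / 0.0050176 = 6.2181
Compute sqrt(6.2181) = 2.493612
Compute c / (2*pi) = 343 / 6.283185 = 54.590148
f = 54.590148 * 2.493612 = 136.13

136.13 Hz


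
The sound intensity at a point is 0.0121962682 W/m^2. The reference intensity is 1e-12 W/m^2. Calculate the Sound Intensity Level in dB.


Given values:
  I = 0.0121962682 W/m^2
  I_ref = 1e-12 W/m^2
Formula: SIL = 10 * log10(I / I_ref)
Compute ratio: I / I_ref = 12196268200
Compute log10: log10(12196268200) = 10.086227
Multiply: SIL = 10 * 10.086227 = 100.86

100.86 dB


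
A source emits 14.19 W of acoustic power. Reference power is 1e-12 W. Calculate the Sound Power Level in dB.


Given values:
  W = 14.19 W
  W_ref = 1e-12 W
Formula: SWL = 10 * log10(W / W_ref)
Compute ratio: W / W_ref = 14190000000000
Compute log10: log10(14190000000000) = 13.151982
Multiply: SWL = 10 * 13.151982 = 131.52

131.52 dB


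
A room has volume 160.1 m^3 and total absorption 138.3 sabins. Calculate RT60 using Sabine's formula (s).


Given values:
  V = 160.1 m^3
  A = 138.3 sabins
Formula: RT60 = 0.161 * V / A
Numerator: 0.161 * 160.1 = 25.7761
RT60 = 25.7761 / 138.3 = 0.186

0.186 s


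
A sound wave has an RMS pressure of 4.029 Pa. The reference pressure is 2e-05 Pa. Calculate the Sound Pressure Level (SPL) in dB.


Given values:
  p = 4.029 Pa
  p_ref = 2e-05 Pa
Formula: SPL = 20 * log10(p / p_ref)
Compute ratio: p / p_ref = 4.029 / 2e-05 = 201450
Compute log10: log10(201450) = 5.304167
Multiply: SPL = 20 * 5.304167 = 106.08

106.08 dB


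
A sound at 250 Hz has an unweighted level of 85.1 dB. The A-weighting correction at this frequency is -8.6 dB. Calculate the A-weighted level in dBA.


Given values:
  SPL = 85.1 dB
  A-weighting at 250 Hz = -8.6 dB
Formula: L_A = SPL + A_weight
L_A = 85.1 + (-8.6)
L_A = 76.5

76.5 dBA


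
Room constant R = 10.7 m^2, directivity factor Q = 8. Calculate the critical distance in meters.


Given values:
  R = 10.7 m^2, Q = 8
Formula: d_c = 0.141 * sqrt(Q * R)
Compute Q * R = 8 * 10.7 = 85.6
Compute sqrt(85.6) = 9.252
d_c = 0.141 * 9.252 = 1.305

1.305 m


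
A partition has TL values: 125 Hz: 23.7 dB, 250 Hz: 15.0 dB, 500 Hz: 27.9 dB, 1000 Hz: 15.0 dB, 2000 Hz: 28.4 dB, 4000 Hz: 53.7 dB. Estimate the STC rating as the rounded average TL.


Given TL values at each frequency:
  125 Hz: 23.7 dB
  250 Hz: 15.0 dB
  500 Hz: 27.9 dB
  1000 Hz: 15.0 dB
  2000 Hz: 28.4 dB
  4000 Hz: 53.7 dB
Formula: STC ~ round(average of TL values)
Sum = 23.7 + 15.0 + 27.9 + 15.0 + 28.4 + 53.7 = 163.7
Average = 163.7 / 6 = 27.28
Rounded: 27

27


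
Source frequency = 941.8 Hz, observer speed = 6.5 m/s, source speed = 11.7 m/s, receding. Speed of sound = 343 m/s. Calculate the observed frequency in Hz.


Given values:
  f_s = 941.8 Hz, v_o = 6.5 m/s, v_s = 11.7 m/s
  Direction: receding
Formula: f_o = f_s * (c - v_o) / (c + v_s)
Numerator: c - v_o = 343 - 6.5 = 336.5
Denominator: c + v_s = 343 + 11.7 = 354.7
f_o = 941.8 * 336.5 / 354.7 = 893.48

893.48 Hz


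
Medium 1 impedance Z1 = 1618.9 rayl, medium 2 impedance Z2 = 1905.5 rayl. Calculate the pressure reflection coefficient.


Given values:
  Z1 = 1618.9 rayl, Z2 = 1905.5 rayl
Formula: R = (Z2 - Z1) / (Z2 + Z1)
Numerator: Z2 - Z1 = 1905.5 - 1618.9 = 286.6
Denominator: Z2 + Z1 = 1905.5 + 1618.9 = 3524.4
R = 286.6 / 3524.4 = 0.0813

0.0813


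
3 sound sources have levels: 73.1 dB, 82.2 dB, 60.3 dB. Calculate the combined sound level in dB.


Formula: L_total = 10 * log10( sum(10^(Li/10)) )
  Source 1: 10^(73.1/10) = 20417379.4467
  Source 2: 10^(82.2/10) = 165958690.7438
  Source 3: 10^(60.3/10) = 1071519.3052
Sum of linear values = 187447589.4957
L_total = 10 * log10(187447589.4957) = 82.73

82.73 dB


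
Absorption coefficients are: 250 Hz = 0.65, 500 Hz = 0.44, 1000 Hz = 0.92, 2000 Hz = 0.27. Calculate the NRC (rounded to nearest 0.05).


Given values:
  a_250 = 0.65, a_500 = 0.44
  a_1000 = 0.92, a_2000 = 0.27
Formula: NRC = (a250 + a500 + a1000 + a2000) / 4
Sum = 0.65 + 0.44 + 0.92 + 0.27 = 2.28
NRC = 2.28 / 4 = 0.57
Rounded to nearest 0.05: 0.55

0.55


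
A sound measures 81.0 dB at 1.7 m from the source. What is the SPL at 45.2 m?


Given values:
  SPL1 = 81.0 dB, r1 = 1.7 m, r2 = 45.2 m
Formula: SPL2 = SPL1 - 20 * log10(r2 / r1)
Compute ratio: r2 / r1 = 45.2 / 1.7 = 26.5882
Compute log10: log10(26.5882) = 1.424689
Compute drop: 20 * 1.424689 = 28.4938
SPL2 = 81.0 - 28.4938 = 52.51

52.51 dB


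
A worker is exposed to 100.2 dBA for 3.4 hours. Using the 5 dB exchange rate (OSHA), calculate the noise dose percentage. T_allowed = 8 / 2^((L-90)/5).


Given values:
  L = 100.2 dBA, T = 3.4 hours
Formula: T_allowed = 8 / 2^((L - 90) / 5)
Compute exponent: (100.2 - 90) / 5 = 2.04
Compute 2^(2.04) = 4.112455
T_allowed = 8 / 4.112455 = 1.94531 hours
Dose = (T / T_allowed) * 100
Dose = (3.4 / 1.94531) * 100 = 174.78

174.78 %


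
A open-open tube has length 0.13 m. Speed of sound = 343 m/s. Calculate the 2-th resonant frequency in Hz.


Given values:
  Tube type: open-open, L = 0.13 m, c = 343 m/s, n = 2
Formula: f_n = n * c / (2 * L)
Compute 2 * L = 2 * 0.13 = 0.26
f = 2 * 343 / 0.26
f = 2638.46

2638.46 Hz


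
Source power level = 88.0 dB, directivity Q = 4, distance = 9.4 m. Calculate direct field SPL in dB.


Given values:
  Lw = 88.0 dB, Q = 4, r = 9.4 m
Formula: SPL = Lw + 10 * log10(Q / (4 * pi * r^2))
Compute 4 * pi * r^2 = 4 * pi * 9.4^2 = 1110.3645
Compute Q / denom = 4 / 1110.3645 = 0.00360242
Compute 10 * log10(0.00360242) = -24.4341
SPL = 88.0 + (-24.4341) = 63.57

63.57 dB


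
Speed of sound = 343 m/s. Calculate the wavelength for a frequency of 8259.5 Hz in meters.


Given values:
  c = 343 m/s, f = 8259.5 Hz
Formula: lambda = c / f
lambda = 343 / 8259.5
lambda = 0.0415

0.0415 m


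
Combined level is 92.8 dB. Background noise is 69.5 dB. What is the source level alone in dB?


Given values:
  L_total = 92.8 dB, L_bg = 69.5 dB
Formula: L_source = 10 * log10(10^(L_total/10) - 10^(L_bg/10))
Convert to linear:
  10^(92.8/10) = 1905460717.9632
  10^(69.5/10) = 8912509.3813
Difference: 1905460717.9632 - 8912509.3813 = 1896548208.5819
L_source = 10 * log10(1896548208.5819) = 92.78

92.78 dB


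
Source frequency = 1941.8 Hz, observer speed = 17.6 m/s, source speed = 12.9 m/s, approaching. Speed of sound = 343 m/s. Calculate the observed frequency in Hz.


Given values:
  f_s = 1941.8 Hz, v_o = 17.6 m/s, v_s = 12.9 m/s
  Direction: approaching
Formula: f_o = f_s * (c + v_o) / (c - v_s)
Numerator: c + v_o = 343 + 17.6 = 360.6
Denominator: c - v_s = 343 - 12.9 = 330.1
f_o = 1941.8 * 360.6 / 330.1 = 2121.22

2121.22 Hz
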